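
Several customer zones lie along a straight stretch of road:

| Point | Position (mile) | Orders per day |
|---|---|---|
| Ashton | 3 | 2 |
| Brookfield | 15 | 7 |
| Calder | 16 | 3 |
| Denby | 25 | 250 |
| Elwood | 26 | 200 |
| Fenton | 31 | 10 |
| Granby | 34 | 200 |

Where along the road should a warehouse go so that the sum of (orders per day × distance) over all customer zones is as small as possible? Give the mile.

x = 26

For a sum of weighted absolute distances on a line, the optimum is the weighted median (not the mean). Total weight W = 672; half-weight = 336.
Sort by position and accumulate weight:
  mile 3 (Ashton, w=2) → cum 2
  mile 15 (Brookfield, w=7) → cum 9
  mile 16 (Calder, w=3) → cum 12
  mile 25 (Denby, w=250) → cum 262
  mile 26 (Elwood, w=200) → cum 462  ≥ 336 → median here
  mile 31 (Fenton, w=10) → cum 472
  mile 34 (Granby, w=200) → cum 672
Optimal location: mile 26.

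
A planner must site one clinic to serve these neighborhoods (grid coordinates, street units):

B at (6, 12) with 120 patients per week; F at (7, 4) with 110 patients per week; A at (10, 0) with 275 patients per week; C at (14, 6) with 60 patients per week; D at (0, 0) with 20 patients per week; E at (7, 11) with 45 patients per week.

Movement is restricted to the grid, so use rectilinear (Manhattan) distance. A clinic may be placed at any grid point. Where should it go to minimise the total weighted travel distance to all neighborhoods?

(10, 4)

Manhattan distance separates: Σwᵢ(|x−xᵢ|+|y−yᵢ|) = Σwᵢ|x−xᵢ| + Σwᵢ|y−yᵢ|, so x and y are optimised independently as 1-D weighted medians.
Total weight W = 630; half = 315.
x-coordinate, sorted with cumulative weight:
  x=0 (D, w=20) cum 20
  x=6 (B, w=120) cum 140
  x=7 (F, w=110) cum 250
  x=7 (E, w=45) cum 295
  x=10 (A, w=275) cum 570  ← median
  x=14 (C, w=60) cum 630
⇒ x* = 10
y-coordinate, sorted with cumulative weight:
  y=0 (A, w=275) cum 275
  y=0 (D, w=20) cum 295
  y=4 (F, w=110) cum 405  ← median
  y=6 (C, w=60) cum 465
  y=11 (E, w=45) cum 510
  y=12 (B, w=120) cum 630
⇒ y* = 4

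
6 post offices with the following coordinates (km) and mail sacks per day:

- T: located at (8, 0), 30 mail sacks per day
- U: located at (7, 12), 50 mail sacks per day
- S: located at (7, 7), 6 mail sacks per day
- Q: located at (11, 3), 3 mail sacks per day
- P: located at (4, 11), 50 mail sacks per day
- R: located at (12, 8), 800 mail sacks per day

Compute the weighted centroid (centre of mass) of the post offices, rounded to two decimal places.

The minimiser of Σwᵢ‖p−pᵢ‖² is the weighted centroid p* = (Σwᵢpᵢ)/(Σwᵢ).
Σwᵢ = 939.
Σwᵢxᵢ = 30·8 + 50·7 + 6·7 + 3·11 + 50·4 + 800·12 = 10465.
Σwᵢyᵢ = 30·0 + 50·12 + 6·7 + 3·3 + 50·11 + 800·8 = 7601.
x* = 10465/939 = 11.14, y* = 7601/939 = 8.09.

(11.14, 8.09)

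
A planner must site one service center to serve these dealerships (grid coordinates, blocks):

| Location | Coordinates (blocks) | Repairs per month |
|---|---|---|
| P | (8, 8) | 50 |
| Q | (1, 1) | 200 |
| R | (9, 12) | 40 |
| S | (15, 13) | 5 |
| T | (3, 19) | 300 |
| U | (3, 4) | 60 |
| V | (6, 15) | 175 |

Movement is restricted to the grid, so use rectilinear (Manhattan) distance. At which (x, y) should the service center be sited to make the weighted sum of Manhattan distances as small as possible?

(3, 15)

Manhattan distance separates: Σwᵢ(|x−xᵢ|+|y−yᵢ|) = Σwᵢ|x−xᵢ| + Σwᵢ|y−yᵢ|, so x and y are optimised independently as 1-D weighted medians.
Total weight W = 830; half = 415.
x-coordinate, sorted with cumulative weight:
  x=1 (Q, w=200) cum 200
  x=3 (T, w=300) cum 500  ← median
  x=3 (U, w=60) cum 560
  x=6 (V, w=175) cum 735
  x=8 (P, w=50) cum 785
  x=9 (R, w=40) cum 825
  x=15 (S, w=5) cum 830
⇒ x* = 3
y-coordinate, sorted with cumulative weight:
  y=1 (Q, w=200) cum 200
  y=4 (U, w=60) cum 260
  y=8 (P, w=50) cum 310
  y=12 (R, w=40) cum 350
  y=13 (S, w=5) cum 355
  y=15 (V, w=175) cum 530  ← median
  y=19 (T, w=300) cum 830
⇒ y* = 15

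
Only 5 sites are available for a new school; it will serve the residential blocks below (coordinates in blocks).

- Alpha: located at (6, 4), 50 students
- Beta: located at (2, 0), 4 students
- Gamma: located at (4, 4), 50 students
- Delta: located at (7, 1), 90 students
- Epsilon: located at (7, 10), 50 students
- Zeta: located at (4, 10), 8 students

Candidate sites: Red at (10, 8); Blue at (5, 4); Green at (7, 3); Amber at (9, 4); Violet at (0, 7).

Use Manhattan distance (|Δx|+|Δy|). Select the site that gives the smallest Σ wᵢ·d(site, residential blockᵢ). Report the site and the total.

Total weighted distance at each candidate:
  Red (10, 8): total = 2178
  Blue (5, 4): total = 1034
  Green (7, 3): total = 942
  Amber (9, 4): total = 1382
  Violet (0, 7): total = 2562
Minimum is at Green with total 942 blocks.

Green, total 942 blocks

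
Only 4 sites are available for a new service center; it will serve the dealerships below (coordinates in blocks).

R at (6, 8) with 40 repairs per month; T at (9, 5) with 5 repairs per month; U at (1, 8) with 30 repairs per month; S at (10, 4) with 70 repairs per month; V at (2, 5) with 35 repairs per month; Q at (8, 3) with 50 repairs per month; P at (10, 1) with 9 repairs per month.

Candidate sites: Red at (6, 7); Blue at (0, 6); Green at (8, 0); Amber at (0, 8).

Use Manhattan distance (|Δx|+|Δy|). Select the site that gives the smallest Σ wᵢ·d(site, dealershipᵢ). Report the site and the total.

Total weighted distance at each candidate:
  Red (6, 7): total = 1335
  Blue (0, 6): total = 2090
  Green (8, 0): total = 1862
  Amber (0, 8): total = 2288
Minimum is at Red with total 1335 blocks.

Red, total 1335 blocks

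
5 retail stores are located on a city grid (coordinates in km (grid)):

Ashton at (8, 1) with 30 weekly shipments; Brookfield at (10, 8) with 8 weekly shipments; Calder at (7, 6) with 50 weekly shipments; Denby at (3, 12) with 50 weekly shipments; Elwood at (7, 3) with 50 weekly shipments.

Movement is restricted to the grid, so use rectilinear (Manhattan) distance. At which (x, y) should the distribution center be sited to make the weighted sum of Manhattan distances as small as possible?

Manhattan distance separates: Σwᵢ(|x−xᵢ|+|y−yᵢ|) = Σwᵢ|x−xᵢ| + Σwᵢ|y−yᵢ|, so x and y are optimised independently as 1-D weighted medians.
Total weight W = 188; half = 94.
x-coordinate, sorted with cumulative weight:
  x=3 (Denby, w=50) cum 50
  x=7 (Calder, w=50) cum 100  ← median
  x=7 (Elwood, w=50) cum 150
  x=8 (Ashton, w=30) cum 180
  x=10 (Brookfield, w=8) cum 188
⇒ x* = 7
y-coordinate, sorted with cumulative weight:
  y=1 (Ashton, w=30) cum 30
  y=3 (Elwood, w=50) cum 80
  y=6 (Calder, w=50) cum 130  ← median
  y=8 (Brookfield, w=8) cum 138
  y=12 (Denby, w=50) cum 188
⇒ y* = 6

(7, 6)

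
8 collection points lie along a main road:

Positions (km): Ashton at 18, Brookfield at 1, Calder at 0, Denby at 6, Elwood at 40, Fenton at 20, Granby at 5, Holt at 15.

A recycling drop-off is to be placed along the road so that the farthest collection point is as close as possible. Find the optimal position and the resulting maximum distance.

The 1-center on a line is the midpoint of the two extreme points: leftmost at 0, rightmost at 40.
Optimal location = (0 + 40)/2 = 20; maximum distance = (40 − 0)/2 = 20.

location 20, max distance 20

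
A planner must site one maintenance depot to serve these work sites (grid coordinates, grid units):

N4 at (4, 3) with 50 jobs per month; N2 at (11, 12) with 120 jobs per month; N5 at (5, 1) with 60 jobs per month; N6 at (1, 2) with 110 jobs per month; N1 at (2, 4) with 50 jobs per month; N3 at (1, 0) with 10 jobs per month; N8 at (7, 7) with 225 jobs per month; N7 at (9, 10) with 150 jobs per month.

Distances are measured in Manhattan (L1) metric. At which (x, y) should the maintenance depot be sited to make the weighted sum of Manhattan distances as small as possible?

Manhattan distance separates: Σwᵢ(|x−xᵢ|+|y−yᵢ|) = Σwᵢ|x−xᵢ| + Σwᵢ|y−yᵢ|, so x and y are optimised independently as 1-D weighted medians.
Total weight W = 775; half = 387.5.
x-coordinate, sorted with cumulative weight:
  x=1 (N6, w=110) cum 110
  x=1 (N3, w=10) cum 120
  x=2 (N1, w=50) cum 170
  x=4 (N4, w=50) cum 220
  x=5 (N5, w=60) cum 280
  x=7 (N8, w=225) cum 505  ← median
  x=9 (N7, w=150) cum 655
  x=11 (N2, w=120) cum 775
⇒ x* = 7
y-coordinate, sorted with cumulative weight:
  y=0 (N3, w=10) cum 10
  y=1 (N5, w=60) cum 70
  y=2 (N6, w=110) cum 180
  y=3 (N4, w=50) cum 230
  y=4 (N1, w=50) cum 280
  y=7 (N8, w=225) cum 505  ← median
  y=10 (N7, w=150) cum 655
  y=12 (N2, w=120) cum 775
⇒ y* = 7

(7, 7)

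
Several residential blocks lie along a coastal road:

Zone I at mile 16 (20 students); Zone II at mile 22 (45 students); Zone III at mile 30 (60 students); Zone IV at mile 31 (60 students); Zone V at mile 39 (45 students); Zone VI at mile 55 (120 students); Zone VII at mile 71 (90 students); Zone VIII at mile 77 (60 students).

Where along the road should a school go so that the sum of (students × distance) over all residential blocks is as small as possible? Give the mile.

x = 55

For a sum of weighted absolute distances on a line, the optimum is the weighted median (not the mean). Total weight W = 500; half-weight = 250.
Sort by position and accumulate weight:
  mile 16 (Zone I, w=20) → cum 20
  mile 22 (Zone II, w=45) → cum 65
  mile 30 (Zone III, w=60) → cum 125
  mile 31 (Zone IV, w=60) → cum 185
  mile 39 (Zone V, w=45) → cum 230
  mile 55 (Zone VI, w=120) → cum 350  ≥ 250 → median here
  mile 71 (Zone VII, w=90) → cum 440
  mile 77 (Zone VIII, w=60) → cum 500
Optimal location: mile 55.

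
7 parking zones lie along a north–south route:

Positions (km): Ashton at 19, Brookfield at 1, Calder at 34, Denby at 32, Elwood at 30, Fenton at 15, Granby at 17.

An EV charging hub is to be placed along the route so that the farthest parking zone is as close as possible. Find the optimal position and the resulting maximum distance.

location 17.5, max distance 16.5

The 1-center on a line is the midpoint of the two extreme points: leftmost at 1, rightmost at 34.
Optimal location = (1 + 34)/2 = 17.5; maximum distance = (34 − 1)/2 = 16.5.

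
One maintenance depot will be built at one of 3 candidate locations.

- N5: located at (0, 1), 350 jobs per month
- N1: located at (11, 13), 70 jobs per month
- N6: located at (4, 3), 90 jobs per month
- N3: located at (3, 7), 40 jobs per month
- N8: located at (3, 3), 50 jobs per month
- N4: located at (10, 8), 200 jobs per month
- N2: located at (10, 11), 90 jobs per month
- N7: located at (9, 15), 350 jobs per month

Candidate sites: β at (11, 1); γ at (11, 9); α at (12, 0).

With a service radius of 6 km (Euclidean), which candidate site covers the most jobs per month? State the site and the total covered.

Coverage radius r = 6 km; a point is covered iff (Δx)²+(Δy)² ≤ 6² = 36.
  β (11, 1): covers {none} → 0
  γ (11, 9): covers {N1, N4, N2} → 360
  α (12, 0): covers {none} → 0
Maximum coverage at γ: 360 jobs per month.

γ, covering 360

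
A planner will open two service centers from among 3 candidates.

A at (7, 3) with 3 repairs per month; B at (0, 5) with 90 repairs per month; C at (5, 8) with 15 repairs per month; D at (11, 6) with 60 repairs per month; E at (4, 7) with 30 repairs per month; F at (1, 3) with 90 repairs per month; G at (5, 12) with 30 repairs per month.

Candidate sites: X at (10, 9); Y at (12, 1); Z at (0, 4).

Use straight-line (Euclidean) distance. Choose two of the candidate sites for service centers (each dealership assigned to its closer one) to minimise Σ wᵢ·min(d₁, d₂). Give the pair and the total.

Evaluate every pair (each demand assigned to the nearer of the two):
  {X, Z}: total = 828.6
  {Y, Z}: total = 1068.4
  {X, Y}: total = 2589.9
Best pair: {X, Z} with total 828.6.

{X, Z}, total 828.6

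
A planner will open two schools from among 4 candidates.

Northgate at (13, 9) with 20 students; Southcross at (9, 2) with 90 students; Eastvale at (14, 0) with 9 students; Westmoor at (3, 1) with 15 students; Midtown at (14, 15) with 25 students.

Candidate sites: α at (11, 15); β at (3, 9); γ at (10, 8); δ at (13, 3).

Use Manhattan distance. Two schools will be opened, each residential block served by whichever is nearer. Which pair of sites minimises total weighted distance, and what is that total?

Evaluate every pair (each demand assigned to the nearer of the two):
  {α, δ}: total = 861
  {γ, δ}: total = 1021
  {β, δ}: total = 1051
  {α, γ}: total = 1103
  {β, γ}: total = 1213
  {α, β}: total = 1687
Best pair: {α, δ} with total 861.

{α, δ}, total 861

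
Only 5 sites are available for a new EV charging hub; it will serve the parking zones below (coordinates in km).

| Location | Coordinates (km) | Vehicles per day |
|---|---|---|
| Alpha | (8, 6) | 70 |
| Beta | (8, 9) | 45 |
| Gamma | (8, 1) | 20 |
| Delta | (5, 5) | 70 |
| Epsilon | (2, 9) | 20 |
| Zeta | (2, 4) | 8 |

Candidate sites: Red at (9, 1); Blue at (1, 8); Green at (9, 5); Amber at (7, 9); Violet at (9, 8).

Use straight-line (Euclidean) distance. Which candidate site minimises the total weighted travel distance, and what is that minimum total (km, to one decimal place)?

Green, total 864.8 km

Total weighted distance at each candidate:
  Red (9, 1): total = 1409.2
  Blue (1, 8): total = 1437.1
  Green (9, 5): total = 864.8
  Amber (7, 9): total = 897.2
  Violet (9, 8): total = 917.5
Minimum is at Green with total 864.8 km.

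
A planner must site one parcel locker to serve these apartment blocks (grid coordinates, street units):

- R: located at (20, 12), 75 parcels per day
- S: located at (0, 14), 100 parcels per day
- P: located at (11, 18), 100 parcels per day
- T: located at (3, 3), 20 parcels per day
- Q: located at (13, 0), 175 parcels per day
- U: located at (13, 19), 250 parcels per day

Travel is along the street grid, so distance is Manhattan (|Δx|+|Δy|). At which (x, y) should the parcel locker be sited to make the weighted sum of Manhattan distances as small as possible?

(13, 14)

Manhattan distance separates: Σwᵢ(|x−xᵢ|+|y−yᵢ|) = Σwᵢ|x−xᵢ| + Σwᵢ|y−yᵢ|, so x and y are optimised independently as 1-D weighted medians.
Total weight W = 720; half = 360.
x-coordinate, sorted with cumulative weight:
  x=0 (S, w=100) cum 100
  x=3 (T, w=20) cum 120
  x=11 (P, w=100) cum 220
  x=13 (Q, w=175) cum 395  ← median
  x=13 (U, w=250) cum 645
  x=20 (R, w=75) cum 720
⇒ x* = 13
y-coordinate, sorted with cumulative weight:
  y=0 (Q, w=175) cum 175
  y=3 (T, w=20) cum 195
  y=12 (R, w=75) cum 270
  y=14 (S, w=100) cum 370  ← median
  y=18 (P, w=100) cum 470
  y=19 (U, w=250) cum 720
⇒ y* = 14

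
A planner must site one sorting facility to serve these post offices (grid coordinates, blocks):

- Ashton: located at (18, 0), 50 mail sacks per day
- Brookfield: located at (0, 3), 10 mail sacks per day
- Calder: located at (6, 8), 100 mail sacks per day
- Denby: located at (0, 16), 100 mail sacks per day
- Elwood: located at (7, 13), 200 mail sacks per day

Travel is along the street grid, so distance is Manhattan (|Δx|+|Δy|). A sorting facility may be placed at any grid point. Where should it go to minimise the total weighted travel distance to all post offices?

(7, 13)

Manhattan distance separates: Σwᵢ(|x−xᵢ|+|y−yᵢ|) = Σwᵢ|x−xᵢ| + Σwᵢ|y−yᵢ|, so x and y are optimised independently as 1-D weighted medians.
Total weight W = 460; half = 230.
x-coordinate, sorted with cumulative weight:
  x=0 (Brookfield, w=10) cum 10
  x=0 (Denby, w=100) cum 110
  x=6 (Calder, w=100) cum 210
  x=7 (Elwood, w=200) cum 410  ← median
  x=18 (Ashton, w=50) cum 460
⇒ x* = 7
y-coordinate, sorted with cumulative weight:
  y=0 (Ashton, w=50) cum 50
  y=3 (Brookfield, w=10) cum 60
  y=8 (Calder, w=100) cum 160
  y=13 (Elwood, w=200) cum 360  ← median
  y=16 (Denby, w=100) cum 460
⇒ y* = 13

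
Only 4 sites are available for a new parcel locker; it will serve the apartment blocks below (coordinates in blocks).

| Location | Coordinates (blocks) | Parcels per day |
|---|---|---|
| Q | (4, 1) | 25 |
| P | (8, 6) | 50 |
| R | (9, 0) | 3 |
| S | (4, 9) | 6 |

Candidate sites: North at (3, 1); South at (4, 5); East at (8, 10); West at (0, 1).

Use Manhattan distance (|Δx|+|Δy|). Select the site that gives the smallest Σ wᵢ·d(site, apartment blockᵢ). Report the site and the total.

South, total 404 blocks

Total weighted distance at each candidate:
  North (3, 1): total = 600
  South (4, 5): total = 404
  East (8, 10): total = 588
  West (0, 1): total = 852
Minimum is at South with total 404 blocks.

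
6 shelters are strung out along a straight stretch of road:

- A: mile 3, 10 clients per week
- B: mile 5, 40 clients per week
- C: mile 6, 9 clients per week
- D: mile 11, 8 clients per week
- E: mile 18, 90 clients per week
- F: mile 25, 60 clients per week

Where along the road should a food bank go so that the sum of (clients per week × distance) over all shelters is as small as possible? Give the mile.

For a sum of weighted absolute distances on a line, the optimum is the weighted median (not the mean). Total weight W = 217; half-weight = 108.5.
Sort by position and accumulate weight:
  mile 3 (A, w=10) → cum 10
  mile 5 (B, w=40) → cum 50
  mile 6 (C, w=9) → cum 59
  mile 11 (D, w=8) → cum 67
  mile 18 (E, w=90) → cum 157  ≥ 108.5 → median here
  mile 25 (F, w=60) → cum 217
Optimal location: mile 18.

x = 18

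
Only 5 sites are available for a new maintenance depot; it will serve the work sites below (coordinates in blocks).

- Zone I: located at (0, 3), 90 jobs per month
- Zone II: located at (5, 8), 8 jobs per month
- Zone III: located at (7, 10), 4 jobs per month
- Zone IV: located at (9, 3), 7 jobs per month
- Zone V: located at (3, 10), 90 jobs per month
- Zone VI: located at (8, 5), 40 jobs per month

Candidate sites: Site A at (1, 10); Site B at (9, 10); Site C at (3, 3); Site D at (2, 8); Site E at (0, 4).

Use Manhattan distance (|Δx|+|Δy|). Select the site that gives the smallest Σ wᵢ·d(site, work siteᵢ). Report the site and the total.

Total weighted distance at each candidate:
  Site A (1, 10): total = 1557
  Site B (9, 10): total = 2325
  Site C (3, 3): total = 1322
  Site D (2, 8): total = 1396
  Site E (0, 4): total = 1454
Minimum is at Site C with total 1322 blocks.

Site C, total 1322 blocks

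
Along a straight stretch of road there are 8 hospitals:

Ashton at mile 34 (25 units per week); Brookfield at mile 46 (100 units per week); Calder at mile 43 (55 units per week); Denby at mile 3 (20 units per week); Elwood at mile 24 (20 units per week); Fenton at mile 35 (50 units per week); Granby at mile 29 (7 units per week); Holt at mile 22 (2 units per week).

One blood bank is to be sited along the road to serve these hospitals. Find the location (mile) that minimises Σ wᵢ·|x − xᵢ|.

x = 43

For a sum of weighted absolute distances on a line, the optimum is the weighted median (not the mean). Total weight W = 279; half-weight = 139.5.
Sort by position and accumulate weight:
  mile 3 (Denby, w=20) → cum 20
  mile 22 (Holt, w=2) → cum 22
  mile 24 (Elwood, w=20) → cum 42
  mile 29 (Granby, w=7) → cum 49
  mile 34 (Ashton, w=25) → cum 74
  mile 35 (Fenton, w=50) → cum 124
  mile 43 (Calder, w=55) → cum 179  ≥ 139.5 → median here
  mile 46 (Brookfield, w=100) → cum 279
Optimal location: mile 43.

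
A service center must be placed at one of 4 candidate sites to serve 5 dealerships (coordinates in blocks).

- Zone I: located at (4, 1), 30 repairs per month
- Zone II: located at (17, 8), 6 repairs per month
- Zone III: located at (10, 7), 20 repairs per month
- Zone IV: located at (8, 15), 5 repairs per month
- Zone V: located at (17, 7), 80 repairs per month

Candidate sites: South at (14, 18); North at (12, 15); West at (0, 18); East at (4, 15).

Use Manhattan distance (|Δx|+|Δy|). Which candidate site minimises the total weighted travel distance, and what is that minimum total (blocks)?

North, total 1992 blocks

Total weighted distance at each candidate:
  South (14, 18): total = 2353
  North (12, 15): total = 1992
  West (0, 18): total = 3507
  East (4, 15): total = 2520
Minimum is at North with total 1992 blocks.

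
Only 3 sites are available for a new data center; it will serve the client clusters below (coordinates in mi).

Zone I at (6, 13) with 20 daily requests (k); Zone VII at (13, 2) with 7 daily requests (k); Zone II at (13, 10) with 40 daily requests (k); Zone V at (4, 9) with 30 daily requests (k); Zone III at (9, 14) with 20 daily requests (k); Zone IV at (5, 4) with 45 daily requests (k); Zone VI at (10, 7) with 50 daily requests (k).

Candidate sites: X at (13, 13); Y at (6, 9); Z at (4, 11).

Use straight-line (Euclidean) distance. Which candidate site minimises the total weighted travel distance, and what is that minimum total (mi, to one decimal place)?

Total weighted distance at each candidate:
  X (13, 13): total = 1592.2
  Y (6, 9): total = 1061.8
  Z (4, 11): total = 1363.3
Minimum is at Y with total 1061.8 mi.

Y, total 1061.8 mi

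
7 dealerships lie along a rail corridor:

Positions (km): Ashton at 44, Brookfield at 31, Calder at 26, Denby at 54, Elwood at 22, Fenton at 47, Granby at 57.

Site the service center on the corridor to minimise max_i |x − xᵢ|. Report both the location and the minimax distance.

The 1-center on a line is the midpoint of the two extreme points: leftmost at 22, rightmost at 57.
Optimal location = (22 + 57)/2 = 39.5; maximum distance = (57 − 22)/2 = 17.5.

location 39.5, max distance 17.5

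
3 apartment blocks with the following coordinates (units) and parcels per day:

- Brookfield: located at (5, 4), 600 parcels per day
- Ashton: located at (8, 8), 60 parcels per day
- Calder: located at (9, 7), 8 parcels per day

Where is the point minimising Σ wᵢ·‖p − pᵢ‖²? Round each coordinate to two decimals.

(5.32, 4.40)

The minimiser of Σwᵢ‖p−pᵢ‖² is the weighted centroid p* = (Σwᵢpᵢ)/(Σwᵢ).
Σwᵢ = 668.
Σwᵢxᵢ = 600·5 + 60·8 + 8·9 = 3552.
Σwᵢyᵢ = 600·4 + 60·8 + 8·7 = 2936.
x* = 3552/668 = 5.32, y* = 2936/668 = 4.40.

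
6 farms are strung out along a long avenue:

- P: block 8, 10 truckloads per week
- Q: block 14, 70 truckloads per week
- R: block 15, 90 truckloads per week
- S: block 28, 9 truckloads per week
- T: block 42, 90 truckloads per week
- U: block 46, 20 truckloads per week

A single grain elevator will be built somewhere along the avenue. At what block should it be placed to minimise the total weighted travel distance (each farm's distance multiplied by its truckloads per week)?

For a sum of weighted absolute distances on a line, the optimum is the weighted median (not the mean). Total weight W = 289; half-weight = 144.5.
Sort by position and accumulate weight:
  block 8 (P, w=10) → cum 10
  block 14 (Q, w=70) → cum 80
  block 15 (R, w=90) → cum 170  ≥ 144.5 → median here
  block 28 (S, w=9) → cum 179
  block 42 (T, w=90) → cum 269
  block 46 (U, w=20) → cum 289
Optimal location: block 15.

x = 15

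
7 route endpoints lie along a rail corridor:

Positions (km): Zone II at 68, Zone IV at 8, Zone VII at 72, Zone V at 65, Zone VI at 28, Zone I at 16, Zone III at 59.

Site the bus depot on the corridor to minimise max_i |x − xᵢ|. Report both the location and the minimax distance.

location 40, max distance 32

The 1-center on a line is the midpoint of the two extreme points: leftmost at 8, rightmost at 72.
Optimal location = (8 + 72)/2 = 40; maximum distance = (72 − 8)/2 = 32.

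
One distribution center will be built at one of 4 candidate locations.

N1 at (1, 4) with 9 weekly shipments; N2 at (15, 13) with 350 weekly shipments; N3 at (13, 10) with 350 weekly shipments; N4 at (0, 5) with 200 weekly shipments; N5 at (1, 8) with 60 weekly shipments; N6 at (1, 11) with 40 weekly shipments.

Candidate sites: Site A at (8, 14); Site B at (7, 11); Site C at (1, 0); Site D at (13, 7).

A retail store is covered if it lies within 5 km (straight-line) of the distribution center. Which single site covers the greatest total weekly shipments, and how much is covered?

Site D, covering 350

Coverage radius r = 5 km; a point is covered iff (Δx)²+(Δy)² ≤ 5² = 25.
  Site A (8, 14): covers {none} → 0
  Site B (7, 11): covers {none} → 0
  Site C (1, 0): covers {N1} → 9
  Site D (13, 7): covers {N3} → 350
Maximum coverage at Site D: 350 weekly shipments.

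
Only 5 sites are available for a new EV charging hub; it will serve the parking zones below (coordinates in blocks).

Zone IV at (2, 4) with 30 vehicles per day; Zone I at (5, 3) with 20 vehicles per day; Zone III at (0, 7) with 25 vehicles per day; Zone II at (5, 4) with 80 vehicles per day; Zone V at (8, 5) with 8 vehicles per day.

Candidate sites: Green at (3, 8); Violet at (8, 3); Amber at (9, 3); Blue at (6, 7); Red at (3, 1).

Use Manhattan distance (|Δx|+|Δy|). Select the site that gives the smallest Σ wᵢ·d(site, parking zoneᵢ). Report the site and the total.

Blue, total 812 blocks

Total weighted distance at each candidate:
  Green (3, 8): total = 934
  Violet (8, 3): total = 906
  Amber (9, 3): total = 1069
  Blue (6, 7): total = 812
  Red (3, 1): total = 897
Minimum is at Blue with total 812 blocks.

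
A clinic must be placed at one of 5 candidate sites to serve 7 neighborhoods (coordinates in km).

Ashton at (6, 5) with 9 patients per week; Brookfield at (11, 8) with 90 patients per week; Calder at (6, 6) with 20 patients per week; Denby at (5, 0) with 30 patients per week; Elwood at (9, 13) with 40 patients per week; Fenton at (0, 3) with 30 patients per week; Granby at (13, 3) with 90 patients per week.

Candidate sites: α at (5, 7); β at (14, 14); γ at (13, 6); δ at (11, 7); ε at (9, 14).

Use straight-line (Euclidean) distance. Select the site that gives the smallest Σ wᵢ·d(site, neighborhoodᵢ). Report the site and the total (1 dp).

δ, total 1523.6 km

Total weighted distance at each candidate:
  α (5, 7): total = 2091.4
  β (14, 14): total = 3169.9
  γ (13, 6): total = 1750.9
  δ (11, 7): total = 1523.6
  ε (9, 14): total = 2782.1
Minimum is at δ with total 1523.6 km.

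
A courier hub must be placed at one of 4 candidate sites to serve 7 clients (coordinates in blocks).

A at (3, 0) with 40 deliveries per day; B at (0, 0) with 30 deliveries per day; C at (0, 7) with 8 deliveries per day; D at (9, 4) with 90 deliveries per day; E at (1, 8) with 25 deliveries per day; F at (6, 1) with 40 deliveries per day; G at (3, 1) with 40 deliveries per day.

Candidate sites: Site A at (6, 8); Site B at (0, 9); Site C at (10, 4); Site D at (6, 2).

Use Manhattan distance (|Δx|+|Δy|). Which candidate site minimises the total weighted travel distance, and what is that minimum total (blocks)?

Total weighted distance at each candidate:
  Site A (6, 8): total = 2351
  Site B (0, 9): total = 3076
  Site C (10, 4): total = 2059
  Site D (6, 2): total = 1453
Minimum is at Site D with total 1453 blocks.

Site D, total 1453 blocks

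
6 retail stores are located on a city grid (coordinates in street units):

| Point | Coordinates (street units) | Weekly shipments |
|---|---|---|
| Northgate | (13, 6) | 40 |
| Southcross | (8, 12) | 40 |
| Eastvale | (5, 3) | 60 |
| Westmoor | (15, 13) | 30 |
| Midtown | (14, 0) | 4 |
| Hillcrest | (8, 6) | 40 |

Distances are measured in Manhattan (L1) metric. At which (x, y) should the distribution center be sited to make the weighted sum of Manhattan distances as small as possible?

Manhattan distance separates: Σwᵢ(|x−xᵢ|+|y−yᵢ|) = Σwᵢ|x−xᵢ| + Σwᵢ|y−yᵢ|, so x and y are optimised independently as 1-D weighted medians.
Total weight W = 214; half = 107.
x-coordinate, sorted with cumulative weight:
  x=5 (Eastvale, w=60) cum 60
  x=8 (Southcross, w=40) cum 100
  x=8 (Hillcrest, w=40) cum 140  ← median
  x=13 (Northgate, w=40) cum 180
  x=14 (Midtown, w=4) cum 184
  x=15 (Westmoor, w=30) cum 214
⇒ x* = 8
y-coordinate, sorted with cumulative weight:
  y=0 (Midtown, w=4) cum 4
  y=3 (Eastvale, w=60) cum 64
  y=6 (Northgate, w=40) cum 104
  y=6 (Hillcrest, w=40) cum 144  ← median
  y=12 (Southcross, w=40) cum 184
  y=13 (Westmoor, w=30) cum 214
⇒ y* = 6

(8, 6)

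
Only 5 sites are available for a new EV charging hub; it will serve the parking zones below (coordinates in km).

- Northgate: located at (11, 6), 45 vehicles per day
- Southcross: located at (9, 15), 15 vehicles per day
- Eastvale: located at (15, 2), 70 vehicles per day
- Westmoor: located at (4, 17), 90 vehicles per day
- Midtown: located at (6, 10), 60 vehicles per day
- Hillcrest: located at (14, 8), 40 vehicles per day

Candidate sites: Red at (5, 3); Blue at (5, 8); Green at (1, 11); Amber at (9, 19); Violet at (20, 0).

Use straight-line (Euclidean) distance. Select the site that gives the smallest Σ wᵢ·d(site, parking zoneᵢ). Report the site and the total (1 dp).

Total weighted distance at each candidate:
  Red (5, 3): total = 3294.4
  Blue (5, 8): total = 2531.0
  Green (1, 11): total = 3245.7
  Amber (9, 19): total = 3451.0
  Violet (20, 0): total = 4676.1
Minimum is at Blue with total 2531.0 km.

Blue, total 2531.0 km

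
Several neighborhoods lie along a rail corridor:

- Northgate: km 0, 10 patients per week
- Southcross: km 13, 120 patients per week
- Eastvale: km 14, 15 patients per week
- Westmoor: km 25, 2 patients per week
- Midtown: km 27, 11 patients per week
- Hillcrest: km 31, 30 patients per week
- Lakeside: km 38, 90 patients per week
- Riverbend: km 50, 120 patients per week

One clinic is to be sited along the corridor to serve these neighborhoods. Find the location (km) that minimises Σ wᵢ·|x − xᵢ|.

x = 38

For a sum of weighted absolute distances on a line, the optimum is the weighted median (not the mean). Total weight W = 398; half-weight = 199.
Sort by position and accumulate weight:
  km 0 (Northgate, w=10) → cum 10
  km 13 (Southcross, w=120) → cum 130
  km 14 (Eastvale, w=15) → cum 145
  km 25 (Westmoor, w=2) → cum 147
  km 27 (Midtown, w=11) → cum 158
  km 31 (Hillcrest, w=30) → cum 188
  km 38 (Lakeside, w=90) → cum 278  ≥ 199 → median here
  km 50 (Riverbend, w=120) → cum 398
Optimal location: km 38.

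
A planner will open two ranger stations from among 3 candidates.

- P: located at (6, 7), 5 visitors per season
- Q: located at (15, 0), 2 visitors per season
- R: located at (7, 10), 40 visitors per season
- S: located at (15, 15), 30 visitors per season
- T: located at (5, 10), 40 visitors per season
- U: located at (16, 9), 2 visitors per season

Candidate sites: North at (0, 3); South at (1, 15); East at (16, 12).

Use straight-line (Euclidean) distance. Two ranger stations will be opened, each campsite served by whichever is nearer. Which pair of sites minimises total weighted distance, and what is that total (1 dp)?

Evaluate every pair (each demand assigned to the nearer of the two):
  {South, East}: total = 740.7
  {North, East}: total = 873.9
  {North, South}: total = 1087.5
Best pair: {South, East} with total 740.7.

{South, East}, total 740.7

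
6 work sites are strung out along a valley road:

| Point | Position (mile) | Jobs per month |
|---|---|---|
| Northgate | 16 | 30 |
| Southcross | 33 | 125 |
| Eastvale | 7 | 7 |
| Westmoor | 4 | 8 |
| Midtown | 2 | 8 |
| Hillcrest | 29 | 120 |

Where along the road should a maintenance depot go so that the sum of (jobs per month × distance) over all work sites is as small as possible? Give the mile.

For a sum of weighted absolute distances on a line, the optimum is the weighted median (not the mean). Total weight W = 298; half-weight = 149.
Sort by position and accumulate weight:
  mile 2 (Midtown, w=8) → cum 8
  mile 4 (Westmoor, w=8) → cum 16
  mile 7 (Eastvale, w=7) → cum 23
  mile 16 (Northgate, w=30) → cum 53
  mile 29 (Hillcrest, w=120) → cum 173  ≥ 149 → median here
  mile 33 (Southcross, w=125) → cum 298
Optimal location: mile 29.

x = 29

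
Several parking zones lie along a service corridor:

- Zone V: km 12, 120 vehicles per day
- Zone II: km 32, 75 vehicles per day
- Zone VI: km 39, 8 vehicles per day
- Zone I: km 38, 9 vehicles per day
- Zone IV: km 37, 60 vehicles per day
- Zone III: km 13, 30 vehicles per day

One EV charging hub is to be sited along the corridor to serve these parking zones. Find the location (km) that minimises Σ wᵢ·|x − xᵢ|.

x = 32

For a sum of weighted absolute distances on a line, the optimum is the weighted median (not the mean). Total weight W = 302; half-weight = 151.
Sort by position and accumulate weight:
  km 12 (Zone V, w=120) → cum 120
  km 13 (Zone III, w=30) → cum 150
  km 32 (Zone II, w=75) → cum 225  ≥ 151 → median here
  km 37 (Zone IV, w=60) → cum 285
  km 38 (Zone I, w=9) → cum 294
  km 39 (Zone VI, w=8) → cum 302
Optimal location: km 32.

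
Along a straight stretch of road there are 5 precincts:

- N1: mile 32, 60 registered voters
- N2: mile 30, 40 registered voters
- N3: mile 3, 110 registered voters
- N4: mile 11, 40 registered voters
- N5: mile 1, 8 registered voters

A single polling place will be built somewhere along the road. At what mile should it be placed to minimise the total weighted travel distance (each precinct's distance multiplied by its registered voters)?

x = 11

For a sum of weighted absolute distances on a line, the optimum is the weighted median (not the mean). Total weight W = 258; half-weight = 129.
Sort by position and accumulate weight:
  mile 1 (N5, w=8) → cum 8
  mile 3 (N3, w=110) → cum 118
  mile 11 (N4, w=40) → cum 158  ≥ 129 → median here
  mile 30 (N2, w=40) → cum 198
  mile 32 (N1, w=60) → cum 258
Optimal location: mile 11.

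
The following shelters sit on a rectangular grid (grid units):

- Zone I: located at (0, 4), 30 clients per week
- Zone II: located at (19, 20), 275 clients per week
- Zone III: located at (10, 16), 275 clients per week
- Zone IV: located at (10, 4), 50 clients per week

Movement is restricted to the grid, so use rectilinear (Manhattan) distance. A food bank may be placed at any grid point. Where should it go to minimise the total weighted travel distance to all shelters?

(10, 16)

Manhattan distance separates: Σwᵢ(|x−xᵢ|+|y−yᵢ|) = Σwᵢ|x−xᵢ| + Σwᵢ|y−yᵢ|, so x and y are optimised independently as 1-D weighted medians.
Total weight W = 630; half = 315.
x-coordinate, sorted with cumulative weight:
  x=0 (Zone I, w=30) cum 30
  x=10 (Zone III, w=275) cum 305
  x=10 (Zone IV, w=50) cum 355  ← median
  x=19 (Zone II, w=275) cum 630
⇒ x* = 10
y-coordinate, sorted with cumulative weight:
  y=4 (Zone I, w=30) cum 30
  y=4 (Zone IV, w=50) cum 80
  y=16 (Zone III, w=275) cum 355  ← median
  y=20 (Zone II, w=275) cum 630
⇒ y* = 16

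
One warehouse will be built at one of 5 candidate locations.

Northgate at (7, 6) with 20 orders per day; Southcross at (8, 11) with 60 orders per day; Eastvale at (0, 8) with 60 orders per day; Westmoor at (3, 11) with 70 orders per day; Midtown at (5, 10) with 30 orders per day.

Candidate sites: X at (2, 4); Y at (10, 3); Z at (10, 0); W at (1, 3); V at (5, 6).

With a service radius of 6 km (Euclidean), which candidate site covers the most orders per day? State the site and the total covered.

V, covering 240

Coverage radius r = 6 km; a point is covered iff (Δx)²+(Δy)² ≤ 6² = 36.
  X (2, 4): covers {Northgate, Eastvale} → 80
  Y (10, 3): covers {Northgate} → 20
  Z (10, 0): covers {none} → 0
  W (1, 3): covers {Eastvale} → 60
  V (5, 6): covers {Northgate, Southcross, Eastvale, Westmoor, Midtown} → 240
Maximum coverage at V: 240 orders per day.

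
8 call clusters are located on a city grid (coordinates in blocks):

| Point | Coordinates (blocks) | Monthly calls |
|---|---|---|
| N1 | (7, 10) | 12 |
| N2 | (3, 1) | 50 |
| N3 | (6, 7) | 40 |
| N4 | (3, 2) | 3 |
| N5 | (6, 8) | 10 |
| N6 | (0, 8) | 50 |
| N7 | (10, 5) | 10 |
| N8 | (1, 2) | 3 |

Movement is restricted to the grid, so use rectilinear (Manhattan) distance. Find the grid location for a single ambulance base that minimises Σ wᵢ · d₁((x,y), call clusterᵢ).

Manhattan distance separates: Σwᵢ(|x−xᵢ|+|y−yᵢ|) = Σwᵢ|x−xᵢ| + Σwᵢ|y−yᵢ|, so x and y are optimised independently as 1-D weighted medians.
Total weight W = 178; half = 89.
x-coordinate, sorted with cumulative weight:
  x=0 (N6, w=50) cum 50
  x=1 (N8, w=3) cum 53
  x=3 (N2, w=50) cum 103  ← median
  x=3 (N4, w=3) cum 106
  x=6 (N3, w=40) cum 146
  x=6 (N5, w=10) cum 156
  x=7 (N1, w=12) cum 168
  x=10 (N7, w=10) cum 178
⇒ x* = 3
y-coordinate, sorted with cumulative weight:
  y=1 (N2, w=50) cum 50
  y=2 (N4, w=3) cum 53
  y=2 (N8, w=3) cum 56
  y=5 (N7, w=10) cum 66
  y=7 (N3, w=40) cum 106  ← median
  y=8 (N5, w=10) cum 116
  y=8 (N6, w=50) cum 166
  y=10 (N1, w=12) cum 178
⇒ y* = 7

(3, 7)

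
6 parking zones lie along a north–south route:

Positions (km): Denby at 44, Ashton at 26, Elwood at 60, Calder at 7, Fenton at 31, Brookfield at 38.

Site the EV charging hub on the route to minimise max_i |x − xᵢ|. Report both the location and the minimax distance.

location 33.5, max distance 26.5

The 1-center on a line is the midpoint of the two extreme points: leftmost at 7, rightmost at 60.
Optimal location = (7 + 60)/2 = 33.5; maximum distance = (60 − 7)/2 = 26.5.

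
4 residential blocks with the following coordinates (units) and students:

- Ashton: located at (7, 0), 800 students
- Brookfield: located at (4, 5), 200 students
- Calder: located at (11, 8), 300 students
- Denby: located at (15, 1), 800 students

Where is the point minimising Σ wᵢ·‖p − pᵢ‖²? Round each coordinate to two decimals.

The minimiser of Σwᵢ‖p−pᵢ‖² is the weighted centroid p* = (Σwᵢpᵢ)/(Σwᵢ).
Σwᵢ = 2100.
Σwᵢxᵢ = 800·7 + 200·4 + 300·11 + 800·15 = 21700.
Σwᵢyᵢ = 800·0 + 200·5 + 300·8 + 800·1 = 4200.
x* = 21700/2100 = 10.33, y* = 4200/2100 = 2.00.

(10.33, 2.00)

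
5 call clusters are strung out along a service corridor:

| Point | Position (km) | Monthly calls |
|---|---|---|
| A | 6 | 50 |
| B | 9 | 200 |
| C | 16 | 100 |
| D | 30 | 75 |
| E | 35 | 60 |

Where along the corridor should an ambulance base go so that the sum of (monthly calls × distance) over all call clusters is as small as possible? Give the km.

For a sum of weighted absolute distances on a line, the optimum is the weighted median (not the mean). Total weight W = 485; half-weight = 242.5.
Sort by position and accumulate weight:
  km 6 (A, w=50) → cum 50
  km 9 (B, w=200) → cum 250  ≥ 242.5 → median here
  km 16 (C, w=100) → cum 350
  km 30 (D, w=75) → cum 425
  km 35 (E, w=60) → cum 485
Optimal location: km 9.

x = 9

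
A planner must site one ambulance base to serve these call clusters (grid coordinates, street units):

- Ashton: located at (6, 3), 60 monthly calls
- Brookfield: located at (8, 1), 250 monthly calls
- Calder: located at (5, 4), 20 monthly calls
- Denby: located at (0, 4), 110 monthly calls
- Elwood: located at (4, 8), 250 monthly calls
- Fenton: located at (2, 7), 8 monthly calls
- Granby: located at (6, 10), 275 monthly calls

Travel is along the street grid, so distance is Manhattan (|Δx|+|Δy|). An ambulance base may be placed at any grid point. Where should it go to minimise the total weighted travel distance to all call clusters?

Manhattan distance separates: Σwᵢ(|x−xᵢ|+|y−yᵢ|) = Σwᵢ|x−xᵢ| + Σwᵢ|y−yᵢ|, so x and y are optimised independently as 1-D weighted medians.
Total weight W = 973; half = 486.5.
x-coordinate, sorted with cumulative weight:
  x=0 (Denby, w=110) cum 110
  x=2 (Fenton, w=8) cum 118
  x=4 (Elwood, w=250) cum 368
  x=5 (Calder, w=20) cum 388
  x=6 (Ashton, w=60) cum 448
  x=6 (Granby, w=275) cum 723  ← median
  x=8 (Brookfield, w=250) cum 973
⇒ x* = 6
y-coordinate, sorted with cumulative weight:
  y=1 (Brookfield, w=250) cum 250
  y=3 (Ashton, w=60) cum 310
  y=4 (Calder, w=20) cum 330
  y=4 (Denby, w=110) cum 440
  y=7 (Fenton, w=8) cum 448
  y=8 (Elwood, w=250) cum 698  ← median
  y=10 (Granby, w=275) cum 973
⇒ y* = 8

(6, 8)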